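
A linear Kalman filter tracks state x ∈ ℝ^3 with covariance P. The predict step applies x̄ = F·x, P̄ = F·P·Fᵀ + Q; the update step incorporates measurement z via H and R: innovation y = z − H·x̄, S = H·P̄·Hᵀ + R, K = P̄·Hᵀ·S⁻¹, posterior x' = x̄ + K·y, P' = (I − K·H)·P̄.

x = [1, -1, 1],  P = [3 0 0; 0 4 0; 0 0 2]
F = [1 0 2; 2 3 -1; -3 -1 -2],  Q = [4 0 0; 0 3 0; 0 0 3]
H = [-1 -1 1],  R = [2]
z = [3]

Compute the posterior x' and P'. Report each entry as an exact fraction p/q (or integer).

x' = [167/101, -526/101, -64/101]
P' = [937/101 -1175/101 -272/101; -1175/101 4145/202 1633/202; -272/101 1633/202 1259/202]

x̄ = F·x = [3, -2, -4]
P̄ = F·P·Fᵀ + Q = [15 2 -17; 2 53 -26; -17 -26 42]
y = z − H·x̄ = [8]
S = H·P̄·Hᵀ + R = [202]
K = P̄·Hᵀ·S⁻¹ = [-17/101; -81/202; 85/202]
x' = x̄ + K·y = [167/101, -526/101, -64/101]
P' = (I − K·H)·P̄ = [937/101 -1175/101 -272/101; -1175/101 4145/202 1633/202; -272/101 1633/202 1259/202]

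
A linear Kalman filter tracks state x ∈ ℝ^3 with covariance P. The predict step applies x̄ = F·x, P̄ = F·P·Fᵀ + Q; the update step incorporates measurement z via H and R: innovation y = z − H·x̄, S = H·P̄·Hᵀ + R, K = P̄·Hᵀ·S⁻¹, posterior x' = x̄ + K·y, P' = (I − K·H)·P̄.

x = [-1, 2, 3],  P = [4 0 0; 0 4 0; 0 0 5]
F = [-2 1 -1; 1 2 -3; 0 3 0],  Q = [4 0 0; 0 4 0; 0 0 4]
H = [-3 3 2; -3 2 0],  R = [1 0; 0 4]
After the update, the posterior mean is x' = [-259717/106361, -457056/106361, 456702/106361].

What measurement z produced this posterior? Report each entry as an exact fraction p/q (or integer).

x̄ = F·x = [1, -6, 6]
P̄ = F·P·Fᵀ + Q = [29 15 12; 15 69 24; 12 24 40]
S = H·P̄·Hᵀ + R = [917 474; 474 361]
K = P̄·Hᵀ·S⁻¹ = [20520/106361 -43737/106361; 31728/106361 -14259/106361; 36188/106361 -43980/106361]
x' − x̄ = [-366078/106361, 181110/106361, -181464/106361] = K·y
y = (KᵀK)⁻¹·Kᵀ·(x' − x̄) = [12, 14]
z = y + H·x̄ = [12, 14] + [-9, -15] = [3, -1]

z = [3, -1]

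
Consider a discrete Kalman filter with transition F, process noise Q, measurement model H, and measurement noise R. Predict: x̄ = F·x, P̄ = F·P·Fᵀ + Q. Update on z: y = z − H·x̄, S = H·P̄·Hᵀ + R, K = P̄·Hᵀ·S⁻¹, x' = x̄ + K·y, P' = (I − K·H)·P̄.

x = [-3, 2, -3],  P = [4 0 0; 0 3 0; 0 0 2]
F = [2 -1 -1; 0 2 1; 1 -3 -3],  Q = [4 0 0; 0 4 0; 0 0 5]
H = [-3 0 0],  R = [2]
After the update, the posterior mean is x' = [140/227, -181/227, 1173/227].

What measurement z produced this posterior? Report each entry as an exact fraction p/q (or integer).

x̄ = F·x = [-5, 1, 0]
P̄ = F·P·Fᵀ + Q = [25 -8 23; -8 18 -24; 23 -24 54]
S = H·P̄·Hᵀ + R = [227]
K = P̄·Hᵀ·S⁻¹ = [-75/227; 24/227; -69/227]
x' − x̄ = [1275/227, -408/227, 1173/227] = K·y
y = (KᵀK)⁻¹·Kᵀ·(x' − x̄) = [-17]
z = y + H·x̄ = [-17] + [15] = [-2]

z = [-2]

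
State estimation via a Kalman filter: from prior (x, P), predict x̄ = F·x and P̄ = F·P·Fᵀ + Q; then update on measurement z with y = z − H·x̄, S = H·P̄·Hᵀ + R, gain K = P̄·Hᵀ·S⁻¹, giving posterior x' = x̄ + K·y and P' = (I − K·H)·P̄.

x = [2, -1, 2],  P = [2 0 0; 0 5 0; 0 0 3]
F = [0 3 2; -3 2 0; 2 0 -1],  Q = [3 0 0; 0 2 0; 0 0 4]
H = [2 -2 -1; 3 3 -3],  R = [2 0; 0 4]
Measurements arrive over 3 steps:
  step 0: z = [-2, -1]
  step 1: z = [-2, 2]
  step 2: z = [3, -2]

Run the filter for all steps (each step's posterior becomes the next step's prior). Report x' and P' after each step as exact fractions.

step 0: x̄ = F·x = [1, -8, 2]
step 0: P̄ = F·P·Fᵀ + Q = [60 30 -6; 30 40 -12; -6 -12 15]
step 0: y = z − H·x̄ = [-18, 26]
step 0: S = H·P̄·Hᵀ + R = [153 183; 183 1903]
step 0: K = P̄·Hᵀ·S⁻¹ = [12149/42945 1777/14315; -4303/18405 931/6135; 2068/42945 -811/14315]
step 0: x' = x̄ + K·y = [-12377/14315, 944/6135, -4864/14315]
step 0: P' = (I − K·H)·P̄ = [79846/14315 10588/6135 102182/14315; 10588/6135 14698/18405 14246/6135; 102182/14315 14246/6135 136504/14315]
step 1: x̄ = F·x = [-624/2863, 124609/42945, -3978/2863]
step 1: P̄ = F·P·Fᵀ + Q = [218147/2863 -380332/8589 36846/2863; -380332/8589 4468564/128835 -28038/2863; 36846/2863 -28038/2863 20884/2863]
step 1: y = z − H·x̄ = [122378/42945, -146289/14315]
step 1: S = H·P̄·Hᵀ + R = [92298886/128835 5399962/42945; 5399962/42945 3079539/14315]
step 1: K = P̄·Hᵀ·S⁻¹ = [2697990405/8909480597 789181335/8909480597; -2057658139/8909480597 1227091908/8909480597; 629532342/8909480597 -892021032/8909480597]
step 1: x' = x̄ + K·y = [-2318400595/8909480597, 7448113531/8909480597, -1469535546/8909480597]
step 1: P' = (I − K·H)·P̄ = [18405293238/8909480597 4687184736/8909480597 22040236194/8909480597; 4687184736/8909480597 3479541186/8909480597 6530603378/8909480597; 22040236194/8909480597 6530603378/8909480597 29760200948/8909480597]
step 2: x̄ = F·x = [19405269501/8909480597, 21851428847/8909480597, -3167265644/8909480597]
step 2: P̄ = F·P·Fᵀ + Q = [255452356793/8909480597 -127426419160/8909480597 37171841162/8909480597; -127426419160/8909480597 141138548248/8909480597 -38623518658/8909480597; 37171841162/8909480597 -38623518658/8909480597 50858351512/8909480597]
step 2: y = z − H·x̄ = [28453494839/8909480597, -151090853170/8909480597]
step 2: S = H·P̄·Hᵀ + R = [2371270846870/8909480597 388040779374/8909480597; 388040779374/8909480597 1795135881413/8909480597]
step 2: K = P̄·Hᵀ·S⁻¹ = [67464374367365/230438670952961 20405120132691/230438670952961; -53640155617089/230438670952961 31749707479908/230438670952961; 13565524897360/230438670952961 -23077215473808/230438670952961]
step 2: x' = x̄ + K·y = [371322962687858/230438670952961, -144556806213712/230438670952961, 352757071257428/230438670952961]
step 2: P' = (I − K·H)·P̄ = [465892050443290/230438670952961 119390042850716/230438670952961 558075266450418/230438670952961; 119390042850716/230438670952961 89667765797146/230438670952961 166724865341318/230438670952961; 558075266450418/230438670952961 166724865341318/230438670952961 755569752423480/230438670952961]

step 0: x' = [-12377/14315, 944/6135, -4864/14315], P' = [79846/14315 10588/6135 102182/14315; 10588/6135 14698/18405 14246/6135; 102182/14315 14246/6135 136504/14315]
step 1: x' = [-2318400595/8909480597, 7448113531/8909480597, -1469535546/8909480597], P' = [18405293238/8909480597 4687184736/8909480597 22040236194/8909480597; 4687184736/8909480597 3479541186/8909480597 6530603378/8909480597; 22040236194/8909480597 6530603378/8909480597 29760200948/8909480597]
step 2: x' = [371322962687858/230438670952961, -144556806213712/230438670952961, 352757071257428/230438670952961], P' = [465892050443290/230438670952961 119390042850716/230438670952961 558075266450418/230438670952961; 119390042850716/230438670952961 89667765797146/230438670952961 166724865341318/230438670952961; 558075266450418/230438670952961 166724865341318/230438670952961 755569752423480/230438670952961]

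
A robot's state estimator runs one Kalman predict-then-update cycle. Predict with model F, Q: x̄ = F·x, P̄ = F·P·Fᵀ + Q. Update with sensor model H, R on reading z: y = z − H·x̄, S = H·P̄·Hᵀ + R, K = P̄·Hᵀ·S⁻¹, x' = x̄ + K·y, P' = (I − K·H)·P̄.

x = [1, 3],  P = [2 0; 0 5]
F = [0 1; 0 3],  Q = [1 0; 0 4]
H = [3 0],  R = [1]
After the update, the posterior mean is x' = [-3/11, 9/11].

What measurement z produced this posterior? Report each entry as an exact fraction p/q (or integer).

z = [-1]

x̄ = F·x = [3, 9]
P̄ = F·P·Fᵀ + Q = [6 15; 15 49]
S = H·P̄·Hᵀ + R = [55]
K = P̄·Hᵀ·S⁻¹ = [18/55; 9/11]
x' − x̄ = [-36/11, -90/11] = K·y
y = (KᵀK)⁻¹·Kᵀ·(x' − x̄) = [-10]
z = y + H·x̄ = [-10] + [9] = [-1]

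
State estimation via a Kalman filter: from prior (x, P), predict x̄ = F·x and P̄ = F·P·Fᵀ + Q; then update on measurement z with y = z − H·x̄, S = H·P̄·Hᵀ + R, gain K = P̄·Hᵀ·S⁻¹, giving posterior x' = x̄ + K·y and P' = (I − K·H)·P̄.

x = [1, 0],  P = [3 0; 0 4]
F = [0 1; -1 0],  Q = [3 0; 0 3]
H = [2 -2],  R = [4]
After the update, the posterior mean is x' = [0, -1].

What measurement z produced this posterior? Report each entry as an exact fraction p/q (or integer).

x̄ = F·x = [0, -1]
P̄ = F·P·Fᵀ + Q = [7 0; 0 6]
S = H·P̄·Hᵀ + R = [56]
K = P̄·Hᵀ·S⁻¹ = [1/4; -3/14]
x' − x̄ = [0, 0] = K·y
y = (KᵀK)⁻¹·Kᵀ·(x' − x̄) = [0]
z = y + H·x̄ = [0] + [2] = [2]

z = [2]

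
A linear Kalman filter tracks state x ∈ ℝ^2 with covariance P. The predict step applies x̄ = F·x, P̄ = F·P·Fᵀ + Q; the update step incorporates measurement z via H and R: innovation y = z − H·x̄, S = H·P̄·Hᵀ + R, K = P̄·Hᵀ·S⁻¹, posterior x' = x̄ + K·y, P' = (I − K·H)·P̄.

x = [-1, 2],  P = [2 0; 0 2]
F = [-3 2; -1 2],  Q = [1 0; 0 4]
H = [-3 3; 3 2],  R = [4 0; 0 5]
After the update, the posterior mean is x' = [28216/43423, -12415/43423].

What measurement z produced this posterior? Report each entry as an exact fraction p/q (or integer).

x̄ = F·x = [7, 5]
P̄ = F·P·Fᵀ + Q = [27 14; 14 14]
S = H·P̄·Hᵀ + R = [121 -117; -117 472]
K = P̄·Hᵀ·S⁻¹ = [-5655/43423 8626/43423; 8190/43423 8470/43423]
x' − x̄ = [-275745/43423, -229530/43423] = K·y
y = (KᵀK)⁻¹·Kᵀ·(x' − x̄) = [3, -30]
z = y + H·x̄ = [3, -30] + [-6, 31] = [-3, 1]

z = [-3, 1]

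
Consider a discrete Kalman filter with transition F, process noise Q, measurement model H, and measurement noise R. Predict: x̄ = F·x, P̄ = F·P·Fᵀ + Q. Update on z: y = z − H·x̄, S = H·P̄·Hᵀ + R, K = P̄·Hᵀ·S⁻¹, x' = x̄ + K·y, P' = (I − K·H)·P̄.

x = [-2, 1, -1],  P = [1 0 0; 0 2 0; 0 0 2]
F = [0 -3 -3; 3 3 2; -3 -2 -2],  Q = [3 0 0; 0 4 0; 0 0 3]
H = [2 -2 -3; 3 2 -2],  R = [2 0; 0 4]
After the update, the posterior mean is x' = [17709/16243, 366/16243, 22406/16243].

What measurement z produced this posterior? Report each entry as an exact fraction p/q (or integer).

x̄ = F·x = [0, -5, 6]
P̄ = F·P·Fᵀ + Q = [39 -30 24; -30 39 -29; 24 -29 28]
S = H·P̄·Hᵀ + R = [170 52; 52 207]
K = P̄·Hᵀ·S⁻¹ = [6597/16243 -951/16243; -12949/32486 5236/16243; 3369/16243 -4142/16243]
x' − x̄ = [17709/16243, 81581/16243, -75052/16243] = K·y
y = (KᵀK)⁻¹·Kᵀ·(x' − x̄) = [6, 23]
z = y + H·x̄ = [6, 23] + [-8, -22] = [-2, 1]

z = [-2, 1]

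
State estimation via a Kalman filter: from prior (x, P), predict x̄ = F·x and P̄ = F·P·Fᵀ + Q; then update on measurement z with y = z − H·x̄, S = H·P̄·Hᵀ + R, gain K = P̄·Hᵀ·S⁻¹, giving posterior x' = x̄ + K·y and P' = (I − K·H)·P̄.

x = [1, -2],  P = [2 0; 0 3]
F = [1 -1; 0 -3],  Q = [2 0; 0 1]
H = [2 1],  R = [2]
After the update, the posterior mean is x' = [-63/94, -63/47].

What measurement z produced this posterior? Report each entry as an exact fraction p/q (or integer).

z = [-3]

x̄ = F·x = [3, 6]
P̄ = F·P·Fᵀ + Q = [7 9; 9 28]
S = H·P̄·Hᵀ + R = [94]
K = P̄·Hᵀ·S⁻¹ = [23/94; 23/47]
x' − x̄ = [-345/94, -345/47] = K·y
y = (KᵀK)⁻¹·Kᵀ·(x' − x̄) = [-15]
z = y + H·x̄ = [-15] + [12] = [-3]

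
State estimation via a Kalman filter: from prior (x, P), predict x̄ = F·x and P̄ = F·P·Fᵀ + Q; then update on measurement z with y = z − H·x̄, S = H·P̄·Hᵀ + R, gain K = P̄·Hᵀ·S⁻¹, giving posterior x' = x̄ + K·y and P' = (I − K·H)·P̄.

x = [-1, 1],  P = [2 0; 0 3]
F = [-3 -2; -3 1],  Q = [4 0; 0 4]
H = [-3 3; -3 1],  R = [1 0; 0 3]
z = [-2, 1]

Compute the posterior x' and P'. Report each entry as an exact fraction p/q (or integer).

x̄ = F·x = [1, 4]
P̄ = F·P·Fᵀ + Q = [34 12; 12 25]
y = z − H·x̄ = [-11, 0]
S = H·P̄·Hᵀ + R = [316 237; 237 262]
K = P̄·Hᵀ·S⁻¹ = [4038/26623 -162/337; 12825/26623 -161/337]
x' = x̄ + K·y = [-17795/26623, -34583/26623]
P' = (I − K·H)·P̄ = [19870/26623 21216/26623; 21216/26623 25491/26623]

x' = [-17795/26623, -34583/26623]
P' = [19870/26623 21216/26623; 21216/26623 25491/26623]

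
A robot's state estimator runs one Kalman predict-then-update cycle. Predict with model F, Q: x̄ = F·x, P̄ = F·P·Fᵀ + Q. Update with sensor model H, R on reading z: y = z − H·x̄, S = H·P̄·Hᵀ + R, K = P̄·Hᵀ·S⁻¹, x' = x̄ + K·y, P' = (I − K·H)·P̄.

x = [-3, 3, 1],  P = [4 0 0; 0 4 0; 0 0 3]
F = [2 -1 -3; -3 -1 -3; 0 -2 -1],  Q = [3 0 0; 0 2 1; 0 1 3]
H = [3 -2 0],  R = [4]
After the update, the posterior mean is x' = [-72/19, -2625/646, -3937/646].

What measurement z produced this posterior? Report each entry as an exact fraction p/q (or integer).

z = [-3]

x̄ = F·x = [-12, 3, -7]
P̄ = F·P·Fᵀ + Q = [50 7 17; 7 69 18; 17 18 22]
S = H·P̄·Hᵀ + R = [646]
K = P̄·Hᵀ·S⁻¹ = [4/19; -117/646; 15/646]
x' − x̄ = [156/19, -4563/646, 585/646] = K·y
y = (KᵀK)⁻¹·Kᵀ·(x' − x̄) = [39]
z = y + H·x̄ = [39] + [-42] = [-3]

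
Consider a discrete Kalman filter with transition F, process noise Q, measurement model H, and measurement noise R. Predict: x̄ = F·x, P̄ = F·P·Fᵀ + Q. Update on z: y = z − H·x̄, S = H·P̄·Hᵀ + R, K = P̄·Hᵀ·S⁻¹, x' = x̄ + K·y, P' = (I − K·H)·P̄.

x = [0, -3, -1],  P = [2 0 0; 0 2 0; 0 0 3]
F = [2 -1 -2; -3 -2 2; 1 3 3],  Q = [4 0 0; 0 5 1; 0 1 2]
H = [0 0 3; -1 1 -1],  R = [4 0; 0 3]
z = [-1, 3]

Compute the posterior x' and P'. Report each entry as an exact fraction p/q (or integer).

x' = [36035/45899, 155635/45899, -2851/6557]
P' = [202074/45899 139812/45899 -1776/6557; 139812/45899 230758/45899 1060/6557; -1776/6557 1060/6557 2884/6557]

x̄ = F·x = [5, 4, -12]
P̄ = F·P·Fᵀ + Q = [26 -20 -20; -20 43 1; -20 1 49]
y = z − H·x̄ = [35, -8]
S = H·P̄·Hᵀ + R = [445 -84; -84 119]
K = P̄·Hᵀ·S⁻¹ = [-1332/6557 -16610/45899; 795/6557 27842/45899; 2163/6557 -16/6557]
x' = x̄ + K·y = [36035/45899, 155635/45899, -2851/6557]
P' = (I − K·H)·P̄ = [202074/45899 139812/45899 -1776/6557; 139812/45899 230758/45899 1060/6557; -1776/6557 1060/6557 2884/6557]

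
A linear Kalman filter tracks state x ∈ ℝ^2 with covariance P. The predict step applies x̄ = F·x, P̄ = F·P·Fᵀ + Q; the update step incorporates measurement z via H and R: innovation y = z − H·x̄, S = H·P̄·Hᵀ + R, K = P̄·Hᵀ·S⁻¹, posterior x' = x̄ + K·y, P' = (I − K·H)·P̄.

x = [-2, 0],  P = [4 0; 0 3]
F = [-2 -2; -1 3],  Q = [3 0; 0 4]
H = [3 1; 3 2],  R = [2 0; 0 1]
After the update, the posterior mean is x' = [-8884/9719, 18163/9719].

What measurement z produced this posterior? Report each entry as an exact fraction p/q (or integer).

z = [-1, 1]

x̄ = F·x = [4, 2]
P̄ = F·P·Fᵀ + Q = [31 -10; -10 35]
S = H·P̄·Hᵀ + R = [256 259; 259 300]
K = P̄·Hᵀ·S⁻¹ = [5993/9719 -2809/9719; -8860/9719 8945/9719]
x' − x̄ = [-47760/9719, -1275/9719] = K·y
y = (KᵀK)⁻¹·Kᵀ·(x' − x̄) = [-15, -15]
z = y + H·x̄ = [-15, -15] + [14, 16] = [-1, 1]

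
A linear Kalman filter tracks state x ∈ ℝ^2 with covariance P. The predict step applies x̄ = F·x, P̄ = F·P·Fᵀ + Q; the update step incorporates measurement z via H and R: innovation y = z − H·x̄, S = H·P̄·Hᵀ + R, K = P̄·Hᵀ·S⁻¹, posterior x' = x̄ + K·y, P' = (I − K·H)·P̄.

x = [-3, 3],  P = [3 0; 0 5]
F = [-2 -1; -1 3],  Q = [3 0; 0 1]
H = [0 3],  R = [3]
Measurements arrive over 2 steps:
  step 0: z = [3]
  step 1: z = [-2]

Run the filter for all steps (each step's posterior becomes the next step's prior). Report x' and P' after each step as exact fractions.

step 0: x̄ = F·x = [3, 12]
step 0: P̄ = F·P·Fᵀ + Q = [20 -9; -9 49]
step 0: y = z − H·x̄ = [-33]
step 0: S = H·P̄·Hᵀ + R = [444]
step 0: K = P̄·Hᵀ·S⁻¹ = [-9/148; 49/148]
step 0: x' = x̄ + K·y = [741/148, 159/148]
step 0: P' = (I − K·H)·P̄ = [2717/148 -9/148; -9/148 49/148]
step 1: x̄ = F·x = [-1641/148, -66/37]
step 1: P̄ = F·P·Fᵀ + Q = [11325/148 1333/37; 1333/37 840/37]
step 1: y = z − H·x̄ = [124/37]
step 1: S = H·P̄·Hᵀ + R = [7671/37]
step 1: K = P̄·Hᵀ·S⁻¹ = [1333/2557; 840/2557]
step 1: x' = x̄ + K·y = [-95537/10228, -1746/2557]
step 1: P' = (I − K·H)·P̄ = [206361/10228 1333/2557; 1333/2557 840/2557]

step 0: x' = [741/148, 159/148], P' = [2717/148 -9/148; -9/148 49/148]
step 1: x' = [-95537/10228, -1746/2557], P' = [206361/10228 1333/2557; 1333/2557 840/2557]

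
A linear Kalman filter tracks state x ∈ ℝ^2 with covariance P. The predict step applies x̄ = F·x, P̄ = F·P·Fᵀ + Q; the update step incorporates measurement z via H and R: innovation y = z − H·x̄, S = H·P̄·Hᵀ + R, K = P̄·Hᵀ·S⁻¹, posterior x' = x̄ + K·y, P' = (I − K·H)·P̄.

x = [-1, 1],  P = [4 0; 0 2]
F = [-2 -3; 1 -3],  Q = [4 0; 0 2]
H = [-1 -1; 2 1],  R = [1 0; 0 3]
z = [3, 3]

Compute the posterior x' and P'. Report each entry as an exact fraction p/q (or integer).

x̄ = F·x = [-1, -4]
P̄ = F·P·Fᵀ + Q = [38 10; 10 24]
y = z − H·x̄ = [-2, 9]
S = H·P̄·Hᵀ + R = [83 -130; -130 219]
K = P̄·Hᵀ·S⁻¹ = [668/1277 898/1277; -1726/1277 -768/1277]
x' = x̄ + K·y = [5469/1277, -8568/1277]
P' = (I − K·H)·P̄ = [3362/1277 -4030/1277; -4030/1277 5756/1277]

x' = [5469/1277, -8568/1277]
P' = [3362/1277 -4030/1277; -4030/1277 5756/1277]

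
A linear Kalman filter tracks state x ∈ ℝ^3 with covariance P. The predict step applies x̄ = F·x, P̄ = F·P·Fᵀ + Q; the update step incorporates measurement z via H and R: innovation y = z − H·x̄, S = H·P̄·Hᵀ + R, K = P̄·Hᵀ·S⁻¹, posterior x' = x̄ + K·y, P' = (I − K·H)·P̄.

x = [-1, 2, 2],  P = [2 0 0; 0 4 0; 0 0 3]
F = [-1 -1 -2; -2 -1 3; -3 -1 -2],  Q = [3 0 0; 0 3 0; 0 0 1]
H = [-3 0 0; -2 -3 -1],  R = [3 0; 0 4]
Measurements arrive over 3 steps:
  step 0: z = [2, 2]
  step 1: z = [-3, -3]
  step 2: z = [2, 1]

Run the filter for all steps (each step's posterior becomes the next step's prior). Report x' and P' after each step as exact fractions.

step 0: x̄ = F·x = [-5, 6, -3]
step 0: P̄ = F·P·Fᵀ + Q = [21 -10 22; -10 42 -2; 22 -2 35]
step 0: y = z − H·x̄ = [-13, 7]
step 0: S = H·P̄·Hᵀ + R = [192 102; 102 457]
step 0: K = P̄·Hᵀ·S⁻¹ = [-8441/25780 -17/12890; 4053/12890 -1919/6445; -1893/6445 -607/6445]
step 0: x' = x̄ + K·y = [-3881/5156, -443/2578, 205/1289]
step 0: P' = (I − K·H)·P̄ = [8441/25780 -4053/12890 1893/6445; -4053/12890 10319/6445 -19228/6445; 1893/6445 -19228/6445 56326/6445]
step 1: x̄ = F·x = [3127/5156, 2777/1289, 10889/5156]
step 1: P̄ = F·P·Fᵀ + Q = [734701/25780 -61675/1289 688319/25780; -61675/1289 125915/1289 -63069/1289; 688319/25780 -63069/1289 778821/25780]
step 1: y = z − H·x̄ = [-6087/5156, 34999/5156]
step 1: S = H·P̄·Hᵀ + R = [6689649/25780 -4628337/25780; -4628337/25780 6868441/25780]
step 1: K = P̄·Hᵀ·S⁻¹ = [-103416735/317118646 1542779/317118646; 99641089/317118646 -109528247/317118646; -85918681/317118646 17300069/317118646]
step 1: x' = x̄ + K·y = [162444084/158559323, -88958544/158559323, 444295681/158559323]
step 1: P' = (I − K·H)·P̄ = [103416735/317118646 -99641089/317118646 85918681/317118646; -99641089/317118646 417610887/317118646 -615437495/317118646; 85918681/317118646 -615437495/317118646 1605274847/317118646]
step 2: x̄ = F·x = [-962076902/158559323, 64526907/9327019, -1286965070/158559323]
step 2: P̄ = F·P·Fᵀ + Q = [2788062757/158559323 -253081524/9327019 2487997796/158559323; -253081524/9327019 543915995/9327019 -261938210/9327019; 2487997796/158559323 -261938210/9327019 3029003597/158559323]
step 2: y = z − H·x̄ = [-2569112060/158559323, 238312706/158559323]
step 2: S = H·P̄·Hᵀ + R = [25568242782/158559323 -14529103242/158559323; -14529103242/158559323 29640302020/158559323]
step 2: K = P̄·Hᵀ·S⁻¹ = [-93315294732/287355959701 2421517207/574711919402; 177910111829/574711919402 -197469066685/574711919402; -150783087731/574711919402 29897741427/574711919402]
step 2: x' = x̄ + K·y = [-229772318357/287355959701, 398286584028/287355959701, -1088332424283/287355959701]
step 2: P' = (I − K·H)·P̄ = [93315294732/287355959701 -177910111829/574711919402 150783087731/574711919402; -177910111829/574711919402 747742193253/574711919402 -1097530089361/574711919402; 150783087731/574711919402 -1097530089361/574711919402 2871433126913/574711919402]

step 0: x' = [-3881/5156, -443/2578, 205/1289], P' = [8441/25780 -4053/12890 1893/6445; -4053/12890 10319/6445 -19228/6445; 1893/6445 -19228/6445 56326/6445]
step 1: x' = [162444084/158559323, -88958544/158559323, 444295681/158559323], P' = [103416735/317118646 -99641089/317118646 85918681/317118646; -99641089/317118646 417610887/317118646 -615437495/317118646; 85918681/317118646 -615437495/317118646 1605274847/317118646]
step 2: x' = [-229772318357/287355959701, 398286584028/287355959701, -1088332424283/287355959701], P' = [93315294732/287355959701 -177910111829/574711919402 150783087731/574711919402; -177910111829/574711919402 747742193253/574711919402 -1097530089361/574711919402; 150783087731/574711919402 -1097530089361/574711919402 2871433126913/574711919402]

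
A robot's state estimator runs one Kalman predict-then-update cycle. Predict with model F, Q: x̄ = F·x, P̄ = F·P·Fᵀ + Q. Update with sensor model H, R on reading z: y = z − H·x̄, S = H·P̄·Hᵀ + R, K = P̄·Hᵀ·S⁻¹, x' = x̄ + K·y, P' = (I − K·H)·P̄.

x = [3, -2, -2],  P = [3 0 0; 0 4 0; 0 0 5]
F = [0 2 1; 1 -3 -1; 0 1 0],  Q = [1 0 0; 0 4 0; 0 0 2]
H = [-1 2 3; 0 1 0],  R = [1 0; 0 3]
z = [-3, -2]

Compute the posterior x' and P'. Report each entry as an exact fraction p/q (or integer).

x̄ = F·x = [-6, 11, -2]
P̄ = F·P·Fᵀ + Q = [22 -29 8; -29 48 -12; 8 -12 6]
y = z − H·x̄ = [-25, -13]
S = H·P̄·Hᵀ + R = [193 89; 89 51]
K = P̄·Hᵀ·S⁻¹ = [-275/1922 -613/1922; 267/1922 1343/1922; 177/961 -535/961]
x' = x̄ + K·y = [1656/961, -1496/961, 608/961]
P' = (I − K·H)·P̄ = [9107/1922 -1839/1922 2085/961; -1839/1922 4029/1922 -1605/961; 2085/961 -1605/961 1824/961]

x' = [1656/961, -1496/961, 608/961]
P' = [9107/1922 -1839/1922 2085/961; -1839/1922 4029/1922 -1605/961; 2085/961 -1605/961 1824/961]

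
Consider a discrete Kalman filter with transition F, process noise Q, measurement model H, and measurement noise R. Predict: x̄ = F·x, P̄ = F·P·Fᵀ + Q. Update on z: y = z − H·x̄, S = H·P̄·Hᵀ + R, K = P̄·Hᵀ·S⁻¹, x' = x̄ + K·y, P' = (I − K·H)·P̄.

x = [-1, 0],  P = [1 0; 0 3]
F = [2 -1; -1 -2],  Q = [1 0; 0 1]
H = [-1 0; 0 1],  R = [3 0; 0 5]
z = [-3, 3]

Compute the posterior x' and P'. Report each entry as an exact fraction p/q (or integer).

x' = [318/193, 569/193]
P' = [408/193 60/193; 60/193 690/193]

x̄ = F·x = [-2, 1]
P̄ = F·P·Fᵀ + Q = [8 4; 4 14]
y = z − H·x̄ = [-5, 2]
S = H·P̄·Hᵀ + R = [11 -4; -4 19]
K = P̄·Hᵀ·S⁻¹ = [-136/193 12/193; -20/193 138/193]
x' = x̄ + K·y = [318/193, 569/193]
P' = (I − K·H)·P̄ = [408/193 60/193; 60/193 690/193]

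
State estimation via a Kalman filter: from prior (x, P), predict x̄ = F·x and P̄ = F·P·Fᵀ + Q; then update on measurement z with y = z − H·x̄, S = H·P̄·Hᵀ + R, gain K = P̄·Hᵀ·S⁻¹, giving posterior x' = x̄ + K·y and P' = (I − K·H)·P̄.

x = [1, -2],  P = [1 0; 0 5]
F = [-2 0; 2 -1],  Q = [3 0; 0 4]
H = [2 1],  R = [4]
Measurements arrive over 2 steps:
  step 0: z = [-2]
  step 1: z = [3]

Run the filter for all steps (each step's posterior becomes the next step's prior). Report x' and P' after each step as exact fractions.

step 0: x̄ = F·x = [-2, 4]
step 0: P̄ = F·P·Fᵀ + Q = [7 -4; -4 13]
step 0: y = z − H·x̄ = [-2]
step 0: S = H·P̄·Hᵀ + R = [29]
step 0: K = P̄·Hᵀ·S⁻¹ = [10/29; 5/29]
step 0: x' = x̄ + K·y = [-78/29, 106/29]
step 0: P' = (I − K·H)·P̄ = [103/29 -166/29; -166/29 352/29]
step 1: x̄ = F·x = [156/29, -262/29]
step 1: P̄ = F·P·Fᵀ + Q = [499/29 -744/29; -744/29 1544/29]
step 1: y = z − H·x̄ = [37/29]
step 1: S = H·P̄·Hᵀ + R = [680/29]
step 1: K = P̄·Hᵀ·S⁻¹ = [127/340; 7/85]
step 1: x' = x̄ + K·y = [1991/340, -759/85]
step 1: P' = (I − K·H)·P̄ = [2369/170 -2242/85; -2242/85 4512/85]

step 0: x' = [-78/29, 106/29], P' = [103/29 -166/29; -166/29 352/29]
step 1: x' = [1991/340, -759/85], P' = [2369/170 -2242/85; -2242/85 4512/85]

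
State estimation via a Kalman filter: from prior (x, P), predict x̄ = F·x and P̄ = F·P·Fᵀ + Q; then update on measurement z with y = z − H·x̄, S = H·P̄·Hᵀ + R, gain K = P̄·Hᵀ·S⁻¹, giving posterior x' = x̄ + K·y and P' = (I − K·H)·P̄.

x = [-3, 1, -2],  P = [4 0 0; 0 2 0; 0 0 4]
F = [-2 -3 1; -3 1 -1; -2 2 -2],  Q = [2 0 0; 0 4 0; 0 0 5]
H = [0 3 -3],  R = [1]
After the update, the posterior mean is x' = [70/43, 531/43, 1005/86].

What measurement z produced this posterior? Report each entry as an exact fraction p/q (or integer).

x̄ = F·x = [1, 12, 12]
P̄ = F·P·Fᵀ + Q = [40 14 -4; 14 46 36; -4 36 45]
S = H·P̄·Hᵀ + R = [172]
K = P̄·Hᵀ·S⁻¹ = [27/86; 15/86; -27/172]
x' − x̄ = [27/43, 15/43, -27/86] = K·y
y = (KᵀK)⁻¹·Kᵀ·(x' − x̄) = [2]
z = y + H·x̄ = [2] + [0] = [2]

z = [2]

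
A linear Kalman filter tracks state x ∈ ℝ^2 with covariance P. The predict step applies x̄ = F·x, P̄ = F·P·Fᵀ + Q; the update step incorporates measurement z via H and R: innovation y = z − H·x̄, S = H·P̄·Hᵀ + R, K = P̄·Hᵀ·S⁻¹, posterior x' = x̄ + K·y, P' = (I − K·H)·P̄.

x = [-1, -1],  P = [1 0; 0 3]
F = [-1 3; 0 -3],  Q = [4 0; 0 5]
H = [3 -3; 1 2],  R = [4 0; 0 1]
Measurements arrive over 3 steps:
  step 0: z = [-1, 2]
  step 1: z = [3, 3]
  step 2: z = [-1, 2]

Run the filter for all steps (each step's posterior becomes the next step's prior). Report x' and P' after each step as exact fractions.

step 0: x' = [10726/25169, 19633/25169], P' = [7503/25169 187/25169; 187/25169 3963/25169]
step 1: x' = [62551767/38141824, 22510721/38141824], P' = [5560899/19070912 181621/19070912; 181621/19070912 2978963/19070912]
step 2: x' = [22601288821/57463951955, 40723875472/57463951955], P' = [16752068952/57463951955 547809064/57463951955; 547809064/57463951955 8976000548/57463951955]

step 0: x̄ = F·x = [-2, 3]
step 0: P̄ = F·P·Fᵀ + Q = [32 -27; -27 32]
step 0: y = z − H·x̄ = [14, -2]
step 0: S = H·P̄·Hᵀ + R = [1066 -177; -177 53]
step 0: K = P̄·Hᵀ·S⁻¹ = [5487/25169 7877/25169; -2832/25169 8113/25169]
step 0: x' = x̄ + K·y = [10726/25169, 19633/25169]
step 0: P' = (I − K·H)·P̄ = [7503/25169 187/25169; 187/25169 3963/25169]
step 1: x̄ = F·x = [48173/25169, -58899/25169]
step 1: P̄ = F·P·Fᵀ + Q = [142724/25169 -35106/25169; -35106/25169 161512/25169]
step 1: y = z − H·x̄ = [-245709/25169, 145132/25169]
step 1: S = H·P̄·Hᵀ + R = [3470708/25169 -646218/25169; -646218/25169 673517/25169]
step 1: K = P̄·Hᵀ·S⁻¹ = [8068917/38141824 5924141/19070912; -4196013/38141824 6139547/19070912]
step 1: x' = x̄ + K·y = [62551767/38141824, 22510721/38141824]
step 1: P' = (I − K·H)·P̄ = [5560899/19070912 181621/19070912; 181621/19070912 2978963/19070912]
step 2: x̄ = F·x = [1245099/9535456, -67532163/38141824]
step 2: P̄ = F·P·Fᵀ + Q = [6722843/1191932 -6566451/4767728; -6566451/4767728 122165227/19070912]
step 2: y = z − H·x̄ = [-36525643/5448832, 103183789/19070912]
step 2: S = H·P̄·Hᵀ + R = [373806365/2724416 -34935165/1362208; -34935165/1362208 127558523/4767728]
step 2: K = P̄·Hᵀ·S⁻¹ = [12153194916/57463951955 3569537416/11492790391; -6321143613/57463951955 3699962032/11492790391]
step 2: x' = x̄ + K·y = [22601288821/57463951955, 40723875472/57463951955]
step 2: P' = (I − K·H)·P̄ = [16752068952/57463951955 547809064/57463951955; 547809064/57463951955 8976000548/57463951955]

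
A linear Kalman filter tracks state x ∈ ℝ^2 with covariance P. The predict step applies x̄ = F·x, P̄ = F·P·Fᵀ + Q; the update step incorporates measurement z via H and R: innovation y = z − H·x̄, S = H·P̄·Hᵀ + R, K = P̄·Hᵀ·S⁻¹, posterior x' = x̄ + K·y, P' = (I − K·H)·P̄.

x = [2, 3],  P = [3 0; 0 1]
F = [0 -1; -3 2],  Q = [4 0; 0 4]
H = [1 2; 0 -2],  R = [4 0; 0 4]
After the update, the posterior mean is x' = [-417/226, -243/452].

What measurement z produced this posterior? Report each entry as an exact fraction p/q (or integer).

z = [-2, 2]

x̄ = F·x = [-3, 0]
P̄ = F·P·Fᵀ + Q = [5 -2; -2 35]
S = H·P̄·Hᵀ + R = [141 -136; -136 144]
K = P̄·Hᵀ·S⁻¹ = [43/113 175/452; 17/113 -311/904]
x' − x̄ = [261/226, -243/452] = K·y
y = (KᵀK)⁻¹·Kᵀ·(x' − x̄) = [1, 2]
z = y + H·x̄ = [1, 2] + [-3, 0] = [-2, 2]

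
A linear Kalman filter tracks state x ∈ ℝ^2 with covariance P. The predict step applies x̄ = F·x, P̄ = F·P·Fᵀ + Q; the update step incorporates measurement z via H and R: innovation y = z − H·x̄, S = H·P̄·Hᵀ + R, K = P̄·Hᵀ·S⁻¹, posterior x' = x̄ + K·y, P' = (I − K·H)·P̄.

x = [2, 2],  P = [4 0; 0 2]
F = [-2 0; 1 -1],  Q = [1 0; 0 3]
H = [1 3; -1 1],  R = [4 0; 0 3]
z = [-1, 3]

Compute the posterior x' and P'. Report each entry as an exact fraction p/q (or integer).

x̄ = F·x = [-4, 0]
P̄ = F·P·Fᵀ + Q = [17 -8; -8 9]
y = z − H·x̄ = [3, -1]
S = H·P̄·Hᵀ + R = [54 26; 26 45]
K = P̄·Hᵀ·S⁻¹ = [335/1754 -584/877; 413/1754 212/877]
x' = x̄ + K·y = [-4843/1754, 815/1754]
P' = (I − K·H)·P̄ = [2963/1754 -541/1754; -541/1754 731/1754]

x' = [-4843/1754, 815/1754]
P' = [2963/1754 -541/1754; -541/1754 731/1754]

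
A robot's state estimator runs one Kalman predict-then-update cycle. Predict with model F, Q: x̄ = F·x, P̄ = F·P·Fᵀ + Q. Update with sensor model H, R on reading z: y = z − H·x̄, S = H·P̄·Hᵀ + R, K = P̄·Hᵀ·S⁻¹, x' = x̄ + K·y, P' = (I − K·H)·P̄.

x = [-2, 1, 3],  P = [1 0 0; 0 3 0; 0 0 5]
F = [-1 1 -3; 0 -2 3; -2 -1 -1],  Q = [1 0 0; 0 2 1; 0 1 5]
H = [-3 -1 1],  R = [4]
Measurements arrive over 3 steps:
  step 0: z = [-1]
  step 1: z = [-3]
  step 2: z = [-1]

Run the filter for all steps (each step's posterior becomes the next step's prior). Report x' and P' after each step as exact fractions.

step 0: x' = [7/13, 5/13, 17/13], P' = [575/156 -323/78 739/156; -323/78 452/39 107/78; 739/156 107/78 2363/156]
step 1: x' = [4879/3141, -2941/1396, -4645/12564], P' = [13378/3141 -3103/698 37141/6282; -3103/698 116119/8376 23347/8376; 37141/6282 23347/8376 489821/25128]
step 2: x' = [6588939/14729933, 5081987/14729933, 10613215/14729933], P' = [192247207/44189799 -186276287/44189799 282709870/44189799; -186276287/44189799 659676334/44189799 200016277/44189799; 282709870/44189799 200016277/44189799 999601351/44189799]

step 0: x̄ = F·x = [-6, 7, 0]
step 0: P̄ = F·P·Fᵀ + Q = [50 -51 14; -51 59 -8; 14 -8 17]
step 0: y = z − H·x̄ = [-12]
step 0: S = H·P̄·Hᵀ + R = [156]
step 0: K = P̄·Hᵀ·S⁻¹ = [-85/156; 43/78; -17/156]
step 0: x' = x̄ + K·y = [7/13, 5/13, 17/13]
step 0: P' = (I − K·H)·P̄ = [575/156 -323/78 739/156; -323/78 452/39 107/78; 739/156 107/78 2363/156]
step 1: x̄ = F·x = [-53/13, 41/13, -36/13]
step 1: P̄ = F·P·Fᵀ + Q = [2354/13 -4411/26 2113/26; -4411/26 26243/156 -10549/156; 2113/26 -10549/156 8051/156]
step 1: y = z − H·x̄ = [-121/13]
step 1: S = H·P̄·Hᵀ + R = [6282/13]
step 1: K = P̄·Hᵀ·S⁻¹ = [-1900/3141; 789/1396; -3239/12564]
step 1: x' = x̄ + K·y = [4879/3141, -2941/1396, -4645/12564]
step 1: P' = (I − K·H)·P̄ = [13378/3141 -3103/698 37141/6282; -3103/698 116119/8376 23347/8376; 37141/6282 23347/8376 489821/25128]
step 2: x̄ = F·x = [-16025/6282, 13001/4188, -3959/6282]
step 2: P̄ = F·P·Fᵀ + Q = [1395863/6282 -285769/1396 656723/6282; -285769/1396 1670527/8376 -119771/1396; 656723/6282 -119771/1396 419855/6282]
step 2: y = z − H·x̄ = [-61793/12564]
step 2: S = H·P̄·Hᵀ + R = [14729933/25128]
step 2: K = P̄·Hᵀ·S⁻¹ = [-8979622/14729933; 8264067/14729933; -4045378/14729933]
step 2: x' = x̄ + K·y = [6588939/14729933, 5081987/14729933, 10613215/14729933]
step 2: P' = (I − K·H)·P̄ = [192247207/44189799 -186276287/44189799 282709870/44189799; -186276287/44189799 659676334/44189799 200016277/44189799; 282709870/44189799 200016277/44189799 999601351/44189799]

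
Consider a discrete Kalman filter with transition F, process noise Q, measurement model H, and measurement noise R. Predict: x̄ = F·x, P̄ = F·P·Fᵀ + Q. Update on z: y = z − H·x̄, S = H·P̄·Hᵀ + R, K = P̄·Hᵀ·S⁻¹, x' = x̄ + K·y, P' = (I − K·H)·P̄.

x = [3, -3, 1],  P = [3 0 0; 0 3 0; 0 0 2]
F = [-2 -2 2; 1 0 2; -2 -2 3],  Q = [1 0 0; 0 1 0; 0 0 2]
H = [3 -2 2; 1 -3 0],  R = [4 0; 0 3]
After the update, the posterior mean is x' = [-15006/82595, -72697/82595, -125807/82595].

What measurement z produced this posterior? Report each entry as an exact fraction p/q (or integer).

z = [-2, 3]

x̄ = F·x = [2, 5, 3]
P̄ = F·P·Fᵀ + Q = [33 2 36; 2 12 6; 36 6 44]
S = H·P̄·Hᵀ + R = [885 185; 185 132]
K = P̄·Hᵀ·S⁻¹ = [17049/82595 -1400/16519; 5498/82595 -5796/16519; 20958/82595 -3622/16519]
x' − x̄ = [-180196/82595, -485672/82595, -373592/82595] = K·y
y = (KᵀK)⁻¹·Kᵀ·(x' − x̄) = [-4, 16]
z = y + H·x̄ = [-4, 16] + [2, -13] = [-2, 3]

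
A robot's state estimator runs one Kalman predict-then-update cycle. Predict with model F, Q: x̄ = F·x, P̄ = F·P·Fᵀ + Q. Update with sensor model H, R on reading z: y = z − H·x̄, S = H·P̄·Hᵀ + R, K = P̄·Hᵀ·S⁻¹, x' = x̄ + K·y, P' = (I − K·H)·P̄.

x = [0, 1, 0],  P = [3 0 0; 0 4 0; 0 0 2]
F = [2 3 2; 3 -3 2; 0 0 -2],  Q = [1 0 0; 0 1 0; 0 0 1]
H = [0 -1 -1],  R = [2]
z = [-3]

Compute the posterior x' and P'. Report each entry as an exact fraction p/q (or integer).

x̄ = F·x = [3, -3, 0]
P̄ = F·P·Fᵀ + Q = [57 -10 -8; -10 72 -8; -8 -8 9]
y = z − H·x̄ = [-6]
S = H·P̄·Hᵀ + R = [67]
K = P̄·Hᵀ·S⁻¹ = [18/67; -64/67; -1/67]
x' = x̄ + K·y = [93/67, 183/67, 6/67]
P' = (I − K·H)·P̄ = [3495/67 482/67 -518/67; 482/67 728/67 -600/67; -518/67 -600/67 602/67]

x' = [93/67, 183/67, 6/67]
P' = [3495/67 482/67 -518/67; 482/67 728/67 -600/67; -518/67 -600/67 602/67]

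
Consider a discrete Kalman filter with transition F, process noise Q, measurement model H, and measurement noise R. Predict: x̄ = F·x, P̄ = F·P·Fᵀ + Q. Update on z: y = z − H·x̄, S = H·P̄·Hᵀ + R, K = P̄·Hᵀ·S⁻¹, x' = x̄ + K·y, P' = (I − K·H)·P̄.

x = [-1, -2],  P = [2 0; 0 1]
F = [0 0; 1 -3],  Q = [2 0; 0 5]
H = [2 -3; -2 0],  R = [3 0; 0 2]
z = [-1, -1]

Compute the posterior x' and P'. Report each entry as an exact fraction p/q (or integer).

x̄ = F·x = [0, 5]
P̄ = F·P·Fᵀ + Q = [2 0; 0 16]
y = z − H·x̄ = [14, -1]
S = H·P̄·Hᵀ + R = [155 -8; -8 10]
K = P̄·Hᵀ·S⁻¹ = [4/743 -294/743; -240/743 -192/743]
x' = x̄ + K·y = [350/743, 547/743]
P' = (I − K·H)·P̄ = [294/743 192/743; 192/743 368/743]

x' = [350/743, 547/743]
P' = [294/743 192/743; 192/743 368/743]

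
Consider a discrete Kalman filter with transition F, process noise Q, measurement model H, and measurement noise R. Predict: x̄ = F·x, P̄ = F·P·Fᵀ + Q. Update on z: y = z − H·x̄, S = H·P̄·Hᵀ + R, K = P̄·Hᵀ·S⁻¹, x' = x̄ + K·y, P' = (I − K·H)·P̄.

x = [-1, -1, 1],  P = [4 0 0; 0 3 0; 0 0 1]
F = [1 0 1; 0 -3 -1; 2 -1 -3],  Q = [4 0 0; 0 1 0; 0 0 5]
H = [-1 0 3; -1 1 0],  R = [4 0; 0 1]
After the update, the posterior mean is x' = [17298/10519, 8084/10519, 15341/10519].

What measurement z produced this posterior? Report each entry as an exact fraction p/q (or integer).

z = [3, -1]

x̄ = F·x = [0, 2, -4]
P̄ = F·P·Fᵀ + Q = [9 -1 5; -1 29 12; 5 12 33]
S = H·P̄·Hᵀ + R = [280 31; 31 41]
K = P̄·Hᵀ·S⁻¹ = [556/10519 -2986/10519; 587/10519 7253/10519; 3637/10519 -954/10519]
x' − x̄ = [17298/10519, -12954/10519, 57417/10519] = K·y
y = (KᵀK)⁻¹·Kᵀ·(x' − x̄) = [15, -3]
z = y + H·x̄ = [15, -3] + [-12, 2] = [3, -1]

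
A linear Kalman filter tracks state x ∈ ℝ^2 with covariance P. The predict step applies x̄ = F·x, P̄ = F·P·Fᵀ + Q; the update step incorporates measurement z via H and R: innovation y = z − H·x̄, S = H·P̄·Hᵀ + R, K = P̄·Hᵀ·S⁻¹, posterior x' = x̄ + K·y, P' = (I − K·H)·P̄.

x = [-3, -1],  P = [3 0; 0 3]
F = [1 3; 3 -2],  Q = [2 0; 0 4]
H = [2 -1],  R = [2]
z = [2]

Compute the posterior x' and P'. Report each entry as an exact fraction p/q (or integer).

x' = [-743/209, -1890/209]
P' = [1359/209 2572/209; 2572/209 5266/209]

x̄ = F·x = [-6, -7]
P̄ = F·P·Fᵀ + Q = [32 -9; -9 43]
y = z − H·x̄ = [7]
S = H·P̄·Hᵀ + R = [209]
K = P̄·Hᵀ·S⁻¹ = [73/209; -61/209]
x' = x̄ + K·y = [-743/209, -1890/209]
P' = (I − K·H)·P̄ = [1359/209 2572/209; 2572/209 5266/209]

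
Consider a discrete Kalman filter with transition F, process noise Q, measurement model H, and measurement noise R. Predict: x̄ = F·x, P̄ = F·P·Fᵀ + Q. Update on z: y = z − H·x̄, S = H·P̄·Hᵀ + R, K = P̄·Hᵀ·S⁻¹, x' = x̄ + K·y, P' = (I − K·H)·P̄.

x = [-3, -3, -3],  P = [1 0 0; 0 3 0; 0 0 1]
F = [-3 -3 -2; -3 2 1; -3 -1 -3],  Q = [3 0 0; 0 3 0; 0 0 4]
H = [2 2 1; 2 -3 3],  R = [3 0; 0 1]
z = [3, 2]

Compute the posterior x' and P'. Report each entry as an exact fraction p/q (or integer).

x' = [-13682/17271, 22090/17271, 29462/11817]
P' = [61225/17271 -24989/17271 -3421/909; -24989/17271 16003/17271 1667/909; -3421/909 1667/909 51586/11817]

x̄ = F·x = [24, 0, 21]
P̄ = F·P·Fᵀ + Q = [43 -11 24; -11 25 0; 24 0 25]
y = z − H·x̄ = [-66, -109]
S = H·P̄·Hᵀ + R = [308 311; 311 1043]
K = P̄·Hᵀ·S⁻¹ = [2491/17271 2420/17271; 4567/17271 -2968/17271; 1994/11817 799/11817]
x' = x̄ + K·y = [-13682/17271, 22090/17271, 29462/11817]
P' = (I − K·H)·P̄ = [61225/17271 -24989/17271 -3421/909; -24989/17271 16003/17271 1667/909; -3421/909 1667/909 51586/11817]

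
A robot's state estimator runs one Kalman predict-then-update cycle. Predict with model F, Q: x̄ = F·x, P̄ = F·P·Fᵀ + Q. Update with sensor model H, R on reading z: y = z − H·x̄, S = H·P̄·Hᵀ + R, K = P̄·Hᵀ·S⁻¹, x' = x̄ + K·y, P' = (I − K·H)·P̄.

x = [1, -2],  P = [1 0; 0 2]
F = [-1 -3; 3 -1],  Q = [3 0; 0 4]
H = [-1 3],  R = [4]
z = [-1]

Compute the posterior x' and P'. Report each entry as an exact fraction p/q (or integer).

x' = [6, 23/13]
P' = [229/11 75/11; 75/11 381/143]

x̄ = F·x = [5, 5]
P̄ = F·P·Fᵀ + Q = [22 3; 3 15]
y = z − H·x̄ = [-11]
S = H·P̄·Hᵀ + R = [143]
K = P̄·Hᵀ·S⁻¹ = [-1/11; 42/143]
x' = x̄ + K·y = [6, 23/13]
P' = (I − K·H)·P̄ = [229/11 75/11; 75/11 381/143]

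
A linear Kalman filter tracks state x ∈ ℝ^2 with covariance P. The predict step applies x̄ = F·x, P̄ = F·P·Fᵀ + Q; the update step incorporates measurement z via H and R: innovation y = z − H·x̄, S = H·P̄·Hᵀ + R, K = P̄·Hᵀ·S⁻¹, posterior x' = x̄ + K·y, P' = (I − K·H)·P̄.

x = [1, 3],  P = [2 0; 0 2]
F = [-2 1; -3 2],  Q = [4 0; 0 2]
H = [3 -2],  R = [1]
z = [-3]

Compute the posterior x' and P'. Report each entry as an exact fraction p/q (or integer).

x' = [1, 3]
P' = [558/47 832/47; 832/47 1252/47]

x̄ = F·x = [1, 3]
P̄ = F·P·Fᵀ + Q = [14 16; 16 28]
y = z − H·x̄ = [0]
S = H·P̄·Hᵀ + R = [47]
K = P̄·Hᵀ·S⁻¹ = [10/47; -8/47]
x' = x̄ + K·y = [1, 3]
P' = (I − K·H)·P̄ = [558/47 832/47; 832/47 1252/47]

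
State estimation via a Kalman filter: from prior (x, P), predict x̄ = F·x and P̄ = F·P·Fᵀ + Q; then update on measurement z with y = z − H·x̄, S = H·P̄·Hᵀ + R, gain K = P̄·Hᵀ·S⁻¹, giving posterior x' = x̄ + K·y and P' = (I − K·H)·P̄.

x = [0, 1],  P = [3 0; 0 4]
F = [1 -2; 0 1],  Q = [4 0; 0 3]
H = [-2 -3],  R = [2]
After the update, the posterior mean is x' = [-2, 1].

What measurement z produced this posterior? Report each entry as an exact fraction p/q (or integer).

z = [1]

x̄ = F·x = [-2, 1]
P̄ = F·P·Fᵀ + Q = [23 -8; -8 7]
S = H·P̄·Hᵀ + R = [61]
K = P̄·Hᵀ·S⁻¹ = [-22/61; -5/61]
x' − x̄ = [0, 0] = K·y
y = (KᵀK)⁻¹·Kᵀ·(x' − x̄) = [0]
z = y + H·x̄ = [0] + [1] = [1]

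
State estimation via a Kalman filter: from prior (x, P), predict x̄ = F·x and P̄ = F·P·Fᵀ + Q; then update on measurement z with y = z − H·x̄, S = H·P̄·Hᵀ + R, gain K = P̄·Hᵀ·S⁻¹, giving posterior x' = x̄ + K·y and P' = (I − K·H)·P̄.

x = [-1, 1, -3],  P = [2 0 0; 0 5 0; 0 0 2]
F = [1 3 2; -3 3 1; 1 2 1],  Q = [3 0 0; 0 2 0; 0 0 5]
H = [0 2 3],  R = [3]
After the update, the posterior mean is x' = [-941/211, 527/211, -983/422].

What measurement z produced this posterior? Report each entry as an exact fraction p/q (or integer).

x̄ = F·x = [-4, 3, -2]
P̄ = F·P·Fᵀ + Q = [58 43 36; 43 67 26; 36 26 29]
S = H·P̄·Hᵀ + R = [844]
K = P̄·Hᵀ·S⁻¹ = [97/422; 53/211; 139/844]
x' − x̄ = [-97/211, -106/211, -139/422] = K·y
y = (KᵀK)⁻¹·Kᵀ·(x' − x̄) = [-2]
z = y + H·x̄ = [-2] + [0] = [-2]

z = [-2]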